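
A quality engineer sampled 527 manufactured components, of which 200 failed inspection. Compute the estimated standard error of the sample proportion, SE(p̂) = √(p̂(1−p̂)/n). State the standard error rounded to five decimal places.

SE = 0.02114

With x = 200 successes in n = 527, p̂ = 0.37951.
p̂(1−p̂) = 0.37951·0.62049 = 0.235482.
Dividing by n and taking the root: √0.000446835 = 0.02114.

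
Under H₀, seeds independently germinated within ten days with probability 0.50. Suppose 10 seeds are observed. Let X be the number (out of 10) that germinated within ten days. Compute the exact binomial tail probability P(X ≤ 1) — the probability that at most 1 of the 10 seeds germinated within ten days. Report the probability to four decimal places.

P = 0.0107

X ~ Binomial(n=10, p=0.50).
P(X ≤ 1) = C(10,0)·0.50^0·0.50^10 + C(10,1)·0.50^1·0.50^9.
= 0.000977 + 0.009766 = 0.0107.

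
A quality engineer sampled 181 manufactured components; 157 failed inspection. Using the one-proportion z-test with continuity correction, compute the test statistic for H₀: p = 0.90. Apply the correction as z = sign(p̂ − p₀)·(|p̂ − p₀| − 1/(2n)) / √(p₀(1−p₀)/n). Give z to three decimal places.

The sample proportion is 157/181 = 0.86740. p̂ − p₀ = -0.032597.
Continuity correction 1/(2n) = 1/362 = 0.002762.
Corrected numerator: |-0.032597| − 0.002762 = 0.029835.
SE₀ = √(0.90·0.10/181) = 0.022299.
z = −0.029835/0.022299 = -1.338.

z = -1.338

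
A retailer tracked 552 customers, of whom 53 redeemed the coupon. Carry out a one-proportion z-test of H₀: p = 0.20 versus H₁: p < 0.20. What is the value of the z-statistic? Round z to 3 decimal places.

Sample proportion p̂ = 53/552 = 0.09601.
Null standard error: √(0.20·0.80/552) = √0.000289855 = 0.017025.
Test statistic: z = -0.10399/0.017025 = -6.108.

z = -6.108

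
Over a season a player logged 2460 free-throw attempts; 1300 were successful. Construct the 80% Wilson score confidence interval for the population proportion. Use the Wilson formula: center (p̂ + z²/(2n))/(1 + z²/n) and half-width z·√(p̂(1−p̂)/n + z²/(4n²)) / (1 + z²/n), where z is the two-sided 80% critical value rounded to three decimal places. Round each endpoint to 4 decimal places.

p̂ = 1300/2460 = 0.52846; z = 1.282, so z² = 1.643524.
Denominator 1 + z²/n = 1 + 1.643524/2460 = 1.000668.
Adjusted center: (0.52846 + z²/(2n))/1.000668 = 0.52844.
Radicand: p̂(1−p̂)/n + z²/(4n²) = 0.000101297 + 0.000000068 = 0.000101365.
Half-width = 1.282·√0.000101365/1.000668 = 0.01290.
CI: 0.52844 ± 0.01290 = (0.5155, 0.5413).

(0.5155, 0.5413)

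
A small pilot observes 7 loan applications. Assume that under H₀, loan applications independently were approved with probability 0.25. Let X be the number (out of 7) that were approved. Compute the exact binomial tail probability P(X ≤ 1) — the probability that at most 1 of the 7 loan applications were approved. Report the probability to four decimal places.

X ~ Binomial(n=7, p=0.25).
P(X ≤ 1) = C(7,0)·0.25^0·0.75^7 + C(7,1)·0.25^1·0.75^6.
= 0.133484 + 0.311462 = 0.4449.

P = 0.4449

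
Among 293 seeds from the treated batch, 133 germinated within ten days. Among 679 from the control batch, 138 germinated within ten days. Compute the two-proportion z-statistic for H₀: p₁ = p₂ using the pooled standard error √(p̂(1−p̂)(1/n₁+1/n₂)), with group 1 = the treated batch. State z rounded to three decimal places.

p̂₁ = 133/293 = 0.45392, p̂₂ = 138/679 = 0.20324.
Pooled p̂ = (133+138)/(293+679) = 271/972 = 0.27881.
SE = √[p̂(1−p̂)(1/n₁+1/n₂)] = √[0.27881·0.72119·(1/293+1/679)] ≈ 0.031343.
z = (p̂₁ − p̂₂)/SE = (0.45392 − 0.20324)/0.031343 = 0.25068/0.031343 = 7.998.

z = 7.998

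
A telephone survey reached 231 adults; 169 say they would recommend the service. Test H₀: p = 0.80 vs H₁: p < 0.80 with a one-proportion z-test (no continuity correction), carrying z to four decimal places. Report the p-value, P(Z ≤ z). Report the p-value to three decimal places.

p-value = 0.005

p̂ = 169/231 = 0.73160.
SE₀ = √(0.80·0.20/231) = 0.026318.
z = (p̂ − p₀)/SE = (169/231 − 0.80)/0.026318 ≈ -2.5989.
From the standard normal, P(Z ≤ z) = 0.005.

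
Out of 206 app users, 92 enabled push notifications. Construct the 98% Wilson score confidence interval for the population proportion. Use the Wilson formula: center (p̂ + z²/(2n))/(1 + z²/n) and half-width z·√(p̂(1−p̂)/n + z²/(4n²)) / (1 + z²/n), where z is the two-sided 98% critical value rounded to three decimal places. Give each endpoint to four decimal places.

(0.3684, 0.5275)

Here p̂ = 92/206 = 0.44660 and z = 2.326 (z² = 5.410276).
Denominator 1 + z²/n = 1 + 5.410276/206 = 1.026263.
Adjusted center: (0.44660 + z²/(2n))/1.026263 = 0.44797.
Radicand: p̂(1−p̂)/n + z²/(4n²) = 0.001199751 + 0.000031873 = 0.001231624.
Half-width = 2.326·√0.001231624/1.026263 = 0.07954.
Interval: 0.44797 ± 0.07954 → (0.3684, 0.5275).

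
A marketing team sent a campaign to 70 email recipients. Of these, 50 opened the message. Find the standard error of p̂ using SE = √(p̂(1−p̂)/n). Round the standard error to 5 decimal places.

p̂ = 50/70 = 0.71429.
p̂(1−p̂) = 0.71429·0.28571 = 0.204080.
Dividing by n and taking the root: √0.002915429 = 0.05399.

SE = 0.05399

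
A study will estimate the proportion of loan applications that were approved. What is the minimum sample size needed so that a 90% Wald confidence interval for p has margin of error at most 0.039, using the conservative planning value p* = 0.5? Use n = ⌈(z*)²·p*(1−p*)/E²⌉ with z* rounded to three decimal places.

For 90% confidence, z* = 1.645.
p*(1−p*) = 0.2500.
Required n before rounding: 2.706025 × 0.2500 / 0.039² = 444.777.
⌈444.777⌉ = 445.

n = 445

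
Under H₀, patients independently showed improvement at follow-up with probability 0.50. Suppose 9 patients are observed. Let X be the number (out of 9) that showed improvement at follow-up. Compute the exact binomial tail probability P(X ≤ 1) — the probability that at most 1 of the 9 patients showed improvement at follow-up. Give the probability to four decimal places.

P = 0.0195

X is binomial with n = 9 and p = 0.50.
P(X ≤ 1) = C(9,0)·0.50^0·0.50^9 + C(9,1)·0.50^1·0.50^8.
= 0.001953 + 0.017578 = 0.0195.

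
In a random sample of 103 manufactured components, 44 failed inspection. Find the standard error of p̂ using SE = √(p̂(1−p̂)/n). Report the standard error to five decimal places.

The sample proportion is 44/103 = 0.42718.
p̂(1−p̂) = 0.42718·0.57282 = 0.244697.
Dividing by n and taking the root: √0.002375699 = 0.04874.

SE = 0.04874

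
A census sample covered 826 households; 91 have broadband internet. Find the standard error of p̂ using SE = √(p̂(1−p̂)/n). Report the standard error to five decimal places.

p̂ = 91/826 = 0.11017.
p̂(1−p̂) = 0.11017·0.88983 = 0.098033.
SE = √(0.098033/826) = 0.01089.

SE = 0.01089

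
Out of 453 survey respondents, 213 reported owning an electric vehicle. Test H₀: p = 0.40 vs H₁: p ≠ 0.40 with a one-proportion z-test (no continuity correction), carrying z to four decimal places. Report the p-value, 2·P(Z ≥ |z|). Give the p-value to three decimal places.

Sample proportion p̂ = 213/453 = 0.47020.
Under H₀, SE = √(p₀(1−p₀)/n) = √(0.40·0.60/453) = √0.000529801 = 0.023017.
z = (p̂ − p₀)/SE = (213/453 − 0.40)/0.023017 ≈ 3.0498.
p-value = 2·P(Z ≥ |z|) with z = 3.0498 → 0.002.

p-value = 0.002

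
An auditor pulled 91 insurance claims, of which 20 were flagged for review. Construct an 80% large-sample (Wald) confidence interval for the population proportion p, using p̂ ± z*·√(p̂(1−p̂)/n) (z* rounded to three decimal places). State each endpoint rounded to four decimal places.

The sample proportion is 20/91 = 0.21978.
SE = √(p̂(1−p̂)/n) = √(0.171477/91) = 0.043409.
The 80% critical value is z* = 1.282.
Margin = 1.282·0.043409 = 0.05565.
So the interval runs from 0.1641 to 0.2754.

(0.1641, 0.2754)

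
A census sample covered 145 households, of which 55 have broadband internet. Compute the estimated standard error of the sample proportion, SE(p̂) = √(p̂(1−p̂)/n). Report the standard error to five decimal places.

The sample proportion is 55/145 = 0.37931.
p̂(1−p̂) = 0.235434.
Dividing by n and taking the root: √0.001623683 = 0.04029.

SE = 0.04029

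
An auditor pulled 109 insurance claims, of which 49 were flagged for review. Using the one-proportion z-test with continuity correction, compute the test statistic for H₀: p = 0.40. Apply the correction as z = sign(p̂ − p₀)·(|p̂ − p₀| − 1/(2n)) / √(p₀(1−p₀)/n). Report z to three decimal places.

p̂ = 49/109 = 0.44954. p̂ − p₀ = 0.049541.
Continuity correction 1/(2n) = 1/218 = 0.004587.
Corrected numerator: |0.049541| − 0.004587 = 0.044954.
Null standard error: √(0.40·0.60/109) = √0.002201835 = 0.046924.
z = (+)0.044954/0.046924 = 0.958.

z = 0.958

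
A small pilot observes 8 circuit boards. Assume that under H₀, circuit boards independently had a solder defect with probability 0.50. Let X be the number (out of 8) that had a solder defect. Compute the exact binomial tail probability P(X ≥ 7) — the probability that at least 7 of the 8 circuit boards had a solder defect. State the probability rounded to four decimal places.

X ~ Binomial(n=8, p=0.50).
P(X ≥ 7) = C(8,7)·0.50^7·0.50^1 + C(8,8)·0.50^8·0.50^0.
= 0.031250 + 0.003906 = 0.0352.

P = 0.0352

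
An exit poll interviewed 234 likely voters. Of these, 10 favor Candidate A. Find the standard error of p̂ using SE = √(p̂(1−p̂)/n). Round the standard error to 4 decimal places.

SE = 0.0132

p̂ = 10/234 = 0.04274.
p̂(1−p̂) = 0.04274·0.95726 = 0.040913.
SE = √(0.040913/234) = 0.0132.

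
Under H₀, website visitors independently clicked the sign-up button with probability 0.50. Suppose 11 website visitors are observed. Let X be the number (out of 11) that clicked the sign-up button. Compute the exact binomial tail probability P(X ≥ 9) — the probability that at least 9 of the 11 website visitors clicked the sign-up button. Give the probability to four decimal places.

X ~ Binomial(n=11, p=0.50).
P(X ≥ 9) = C(11,9)·0.50^9·0.50^2 + C(11,10)·0.50^10·0.50^1 + C(11,11)·0.50^11·0.50^0.
= 0.026855 + 0.005371 + 0.000488 = 0.0327.

P = 0.0327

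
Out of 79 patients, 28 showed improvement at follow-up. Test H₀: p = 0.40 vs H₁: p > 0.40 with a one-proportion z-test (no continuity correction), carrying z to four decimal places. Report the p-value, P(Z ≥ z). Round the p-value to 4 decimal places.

p-value = 0.7958

With x = 28 successes in n = 79, p̂ = 0.35443.
SE₀ = √(0.40·0.60/79) = 0.055118.
Test statistic (full precision, shown to 4 dp): z = (28/79 − 0.40)/SE₀ ≈ -0.8268.
From the standard normal, P(Z ≥ z) = 0.7958.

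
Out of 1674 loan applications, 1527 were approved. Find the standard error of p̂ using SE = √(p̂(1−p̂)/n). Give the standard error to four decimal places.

SE = 0.0069

With x = 1527 successes in n = 1674, p̂ = 0.91219.
p̂(1−p̂) = 0.91219·0.08781 = 0.080099.
SE = √(0.080099/1674) = 0.0069.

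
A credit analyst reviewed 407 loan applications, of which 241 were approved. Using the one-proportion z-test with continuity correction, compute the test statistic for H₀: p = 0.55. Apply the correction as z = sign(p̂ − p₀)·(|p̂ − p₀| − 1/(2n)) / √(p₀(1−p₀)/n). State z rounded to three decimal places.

z = 1.659

With x = 241 successes in n = 407, p̂ = 0.59214. p̂ − p₀ = 0.042138.
1/(2n) = 0.001229.
Corrected numerator: |0.042138| − 0.001229 = 0.040909.
Null standard error: √(0.55·0.45/407) = √0.000608108 = 0.024660.
z = +0.040909/0.024660 = 1.659.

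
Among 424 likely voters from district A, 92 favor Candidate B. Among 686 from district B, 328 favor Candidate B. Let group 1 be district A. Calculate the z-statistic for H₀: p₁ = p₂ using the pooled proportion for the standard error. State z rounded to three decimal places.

z = -8.717

Sample proportions: p̂₁ = 92/424 = 0.21698 and p̂₂ = 328/686 = 0.47813.
Pooled p̂ = (92+328)/(424+686) = 420/1110 = 0.37838.
Pooled SE = √[0.2352082·0.00381622] ≈ 0.029960.
z = -0.26115/0.029960 = -8.717.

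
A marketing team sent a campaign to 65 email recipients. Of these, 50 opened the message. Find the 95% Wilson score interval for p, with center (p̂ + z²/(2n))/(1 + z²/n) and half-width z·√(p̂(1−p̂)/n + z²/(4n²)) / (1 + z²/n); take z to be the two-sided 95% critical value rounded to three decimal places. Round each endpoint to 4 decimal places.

p̂ = 50/65 = 0.76923; z = 1.960, so z² = 3.841600.
Denominator 1 + z²/n = 1 + 3.841600/65 = 1.059102.
Adjusted center: (0.76923 + z²/(2n))/1.059102 = 0.75421.
Radicand: p̂(1−p̂)/n + z²/(4n²) = 0.002730997 + 0.000227314 = 0.002958311.
Half-width = 1.960·√0.002958311/1.059102 = 0.10066.
Interval: 0.75421 ± 0.10066 → (0.6536, 0.8549).

(0.6536, 0.8549)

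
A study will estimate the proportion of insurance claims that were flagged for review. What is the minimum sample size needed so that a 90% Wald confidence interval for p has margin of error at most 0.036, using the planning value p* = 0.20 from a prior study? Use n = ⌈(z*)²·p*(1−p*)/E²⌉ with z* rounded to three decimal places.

n = 335

The 90% critical value is z* = 1.645.
p*(1−p*) = 0.20·0.80 = 0.1600.
Required n before rounding: 2.706025 × 0.1600 / 0.036² = 334.077.
Rounding up, n = 335.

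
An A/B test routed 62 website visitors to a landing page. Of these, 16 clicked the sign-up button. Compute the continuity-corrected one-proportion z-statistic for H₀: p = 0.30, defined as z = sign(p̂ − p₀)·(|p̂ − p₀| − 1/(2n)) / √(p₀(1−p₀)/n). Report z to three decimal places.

The sample proportion is 16/62 = 0.25806. p̂ − p₀ = -0.041935.
1/(2n) = 0.008065.
Corrected numerator: |-0.041935| − 0.008065 = 0.033870.
Null standard error: √(0.30·0.70/62) = √0.003387097 = 0.058199.
z = −0.033870/0.058199 = -0.582.

z = -0.582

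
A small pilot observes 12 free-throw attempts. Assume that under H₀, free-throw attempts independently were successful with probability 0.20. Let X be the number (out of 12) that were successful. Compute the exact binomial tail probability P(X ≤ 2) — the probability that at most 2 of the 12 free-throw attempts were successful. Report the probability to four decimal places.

P = 0.5583

X ~ Binomial(n=12, p=0.20).
P(X ≤ 2) = C(12,0)·0.20^0·0.80^12 + C(12,1)·0.20^1·0.80^11 + C(12,2)·0.20^2·0.80^10.
= 0.068719 + 0.206158 + 0.283468 = 0.5583.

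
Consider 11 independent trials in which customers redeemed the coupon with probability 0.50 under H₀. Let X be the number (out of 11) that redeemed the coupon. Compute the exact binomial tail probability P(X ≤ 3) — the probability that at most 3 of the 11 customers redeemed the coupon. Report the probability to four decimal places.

X is binomial with n = 11 and p = 0.50.
P(X ≤ 3) = C(11,0)·0.50^0·0.50^11 + C(11,1)·0.50^1·0.50^10 + C(11,2)·0.50^2·0.50^9 + C(11,3)·0.50^3·0.50^8.
= 0.000488 + 0.005371 + 0.026855 + 0.080566 = 0.1133.

P = 0.1133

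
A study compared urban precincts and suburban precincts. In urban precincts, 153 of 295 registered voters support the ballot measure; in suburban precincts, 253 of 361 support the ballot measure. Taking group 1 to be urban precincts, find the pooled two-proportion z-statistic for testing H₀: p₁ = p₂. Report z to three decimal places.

z = -4.780

p̂₁ = 153/295 = 0.51864, p̂₂ = 253/361 = 0.70083.
Pooled p̂ = (153+253)/(295+361) = 406/656 = 0.61890.
Pooled SE = √[0.2358622·0.00615991] ≈ 0.038117.
z = -0.18219/0.038117 = -4.780.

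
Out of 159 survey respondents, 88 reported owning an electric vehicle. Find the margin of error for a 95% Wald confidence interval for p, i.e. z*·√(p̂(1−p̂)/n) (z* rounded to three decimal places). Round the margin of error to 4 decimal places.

p̂ = 88/159 = 0.55346.
Standard error of p̂: √(0.247142/159) = √0.001554353 = 0.039425.
For 95% confidence, z* = 1.960.
ME = 1.960·0.039425 = 0.0773.

ME = 0.0773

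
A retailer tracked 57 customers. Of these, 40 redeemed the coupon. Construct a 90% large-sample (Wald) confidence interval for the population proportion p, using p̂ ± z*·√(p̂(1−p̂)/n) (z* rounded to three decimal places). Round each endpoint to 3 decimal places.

The sample proportion is 40/57 = 0.70175.
SE = √(p̂(1−p̂)/n) = √(0.209295/57) = 0.060596.
For 90% confidence, z* = 1.645.
Margin of error: 1.645 × 0.060596 = 0.09968.
CI: 0.70175 ± 0.09968 = (0.602, 0.801).

(0.602, 0.801)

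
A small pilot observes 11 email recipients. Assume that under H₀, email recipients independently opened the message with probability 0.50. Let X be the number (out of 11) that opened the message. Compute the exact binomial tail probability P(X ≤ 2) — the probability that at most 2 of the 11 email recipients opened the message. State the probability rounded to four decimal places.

P = 0.0327

X is binomial with n = 11 and p = 0.50.
P(X ≤ 2) = C(11,0)·0.50^0·0.50^11 + C(11,1)·0.50^1·0.50^10 + C(11,2)·0.50^2·0.50^9.
= 0.000488 + 0.005371 + 0.026855 = 0.0327.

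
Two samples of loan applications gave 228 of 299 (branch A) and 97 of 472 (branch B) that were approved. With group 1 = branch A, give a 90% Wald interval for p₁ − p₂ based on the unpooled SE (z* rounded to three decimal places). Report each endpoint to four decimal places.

p̂₁ = 228/299 = 0.76254, p̂₂ = 97/472 = 0.20551; p̂₁ − p̂₂ = 0.55703.
SE = √(0.000605591 + 0.000345921) = √0.000951512 = 0.030847.
The 90% critical value is z* = 1.645. Margin of error = 0.05074.
CI: 0.55703 ± 0.05074 = (0.5063, 0.6078).

(0.5063, 0.6078)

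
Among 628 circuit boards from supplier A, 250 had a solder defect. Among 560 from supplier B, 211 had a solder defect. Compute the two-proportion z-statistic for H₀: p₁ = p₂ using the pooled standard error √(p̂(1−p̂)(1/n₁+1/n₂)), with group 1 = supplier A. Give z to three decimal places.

z = 0.752

Sample proportions: p̂₁ = 250/628 = 0.39809 and p̂₂ = 211/560 = 0.37679.
Pooled p̂ = (250+211)/(628+560) = 461/1188 = 0.38805.
SE = √[p̂(1−p̂)(1/n₁+1/n₂)] = √[0.38805·0.61195·(1/628+1/560)] ≈ 0.028323.
z = (p̂₁ − p̂₂)/SE = (0.39809 − 0.37679)/0.028323 = 0.02130/0.028323 = 0.752.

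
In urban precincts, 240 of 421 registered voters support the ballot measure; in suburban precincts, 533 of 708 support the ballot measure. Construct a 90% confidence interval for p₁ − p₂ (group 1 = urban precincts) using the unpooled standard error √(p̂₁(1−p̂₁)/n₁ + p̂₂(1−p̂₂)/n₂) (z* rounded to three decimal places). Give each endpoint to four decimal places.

(-0.2306, -0.1349)

p̂₁ = 240/421 = 0.57007, p̂₂ = 533/708 = 0.75282; p̂₁ − p̂₂ = -0.18275.
Unpooled SE = √(p̂₁(1−p̂₁)/n₁ + p̂₂(1−p̂₂)/n₂) = √(0.000582162 + 0.000262824) = 0.029069.
For 90% confidence, z* = 1.645. Margin of error = 0.04782.
CI: -0.18275 ± 0.04782 = (-0.2306, -0.1349).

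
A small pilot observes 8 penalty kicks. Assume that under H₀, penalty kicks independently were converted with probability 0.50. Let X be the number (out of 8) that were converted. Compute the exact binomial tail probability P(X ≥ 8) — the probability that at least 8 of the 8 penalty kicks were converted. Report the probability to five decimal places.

X ~ Binomial(n=8, p=0.50).
P(X ≥ 8) = C(8,8)·0.50^8·0.50^0.
= 0.003906 = 0.00391.

P = 0.00391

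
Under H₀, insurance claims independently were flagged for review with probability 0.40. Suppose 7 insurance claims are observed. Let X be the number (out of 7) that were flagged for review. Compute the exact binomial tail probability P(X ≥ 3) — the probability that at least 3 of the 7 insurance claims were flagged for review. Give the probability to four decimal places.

P = 0.5801

X ~ Binomial(n=7, p=0.40).
P(X ≥ 3) = Σ_{j=3}^{7} C(7,j)·0.40^j·0.60^{7−j}.
= 0.290304 + 0.193536 + 0.077414 + 0.017203 + 0.001638 = 0.5801.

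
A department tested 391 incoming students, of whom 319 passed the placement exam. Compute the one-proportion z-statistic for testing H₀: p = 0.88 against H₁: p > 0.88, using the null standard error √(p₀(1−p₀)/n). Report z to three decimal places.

z = -3.903

p̂ = 319/391 = 0.81586.
Under H₀, SE = √(p₀(1−p₀)/n) = √(0.88·0.12/391) = √0.000270077 = 0.016434.
z = (0.81586 − 0.88)/0.016434 = -0.06414/0.016434 = -3.903.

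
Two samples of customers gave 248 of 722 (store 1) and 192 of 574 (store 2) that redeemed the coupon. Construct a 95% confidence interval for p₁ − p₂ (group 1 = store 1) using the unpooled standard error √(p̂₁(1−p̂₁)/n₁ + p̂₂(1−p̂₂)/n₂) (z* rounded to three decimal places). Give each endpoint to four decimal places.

p̂₁ = 248/722 = 0.34349, p̂₂ = 192/574 = 0.33449; p̂₁ − p̂₂ = 0.00900.
Unpooled SE = √(p̂₁(1−p̂₁)/n₁ + p̂₂(1−p̂₂)/n₂) = √(0.000312333 + 0.000387819) = 0.026460.
The 95% critical value is z* = 1.960. Margin of error = 0.05186.
So the interval runs from -0.0429 to 0.0609.

(-0.0429, 0.0609)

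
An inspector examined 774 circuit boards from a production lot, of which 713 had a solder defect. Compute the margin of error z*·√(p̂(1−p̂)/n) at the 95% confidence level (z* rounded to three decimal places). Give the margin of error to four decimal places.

The sample proportion is 713/774 = 0.92119.
Standard error of p̂: √(0.072600/774) = √0.000093799 = 0.009685.
The 95% critical value is z* = 1.960.
ME = 1.960·0.009685 = 0.0190.

ME = 0.0190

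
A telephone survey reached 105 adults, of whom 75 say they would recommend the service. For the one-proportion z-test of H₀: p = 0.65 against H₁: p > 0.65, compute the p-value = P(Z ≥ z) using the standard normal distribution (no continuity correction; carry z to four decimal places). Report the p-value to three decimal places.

The sample proportion is 75/105 = 0.71429.
SE₀ = √(0.65·0.35/105) = 0.046547.
z = (p̂ − p₀)/SE = (75/105 − 0.65)/0.046547 ≈ 1.3811.
From the standard normal, P(Z ≥ z) = 0.084.

p-value = 0.084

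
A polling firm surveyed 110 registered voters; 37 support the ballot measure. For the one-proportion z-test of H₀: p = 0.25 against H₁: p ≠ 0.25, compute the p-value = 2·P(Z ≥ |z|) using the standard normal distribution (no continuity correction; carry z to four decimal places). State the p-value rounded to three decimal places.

Sample proportion p̂ = 37/110 = 0.33636.
Null standard error: √(0.25·0.75/110) = √0.001704545 = 0.041286.
Test statistic (full precision, shown to 4 dp): z = (37/110 − 0.25)/SE₀ ≈ 2.0918.
From the standard normal, 2·P(Z ≥ |z|) = 0.036.

p-value = 0.036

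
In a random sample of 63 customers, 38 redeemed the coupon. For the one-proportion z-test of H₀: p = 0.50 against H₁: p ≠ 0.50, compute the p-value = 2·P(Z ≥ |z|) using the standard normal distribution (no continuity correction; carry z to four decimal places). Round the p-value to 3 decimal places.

With x = 38 successes in n = 63, p̂ = 0.60317.
Null standard error: √(0.50·0.50/63) = √0.003968254 = 0.062994.
z = (p̂ − p₀)/SE = (38/63 − 0.50)/0.062994 ≈ 1.6378.
p-value = 2·P(Z ≥ |z|) with z = 1.6378 → 0.101.

p-value = 0.101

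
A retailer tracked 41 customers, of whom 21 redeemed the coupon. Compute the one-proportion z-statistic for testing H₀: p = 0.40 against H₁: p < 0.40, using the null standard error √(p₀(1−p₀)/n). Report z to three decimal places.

z = 1.466

p̂ = 21/41 = 0.51220.
Null standard error: √(0.40·0.60/41) = √0.005853659 = 0.076509.
z = (0.51220 − 0.40)/0.076509 = 0.11220/0.076509 = 1.466.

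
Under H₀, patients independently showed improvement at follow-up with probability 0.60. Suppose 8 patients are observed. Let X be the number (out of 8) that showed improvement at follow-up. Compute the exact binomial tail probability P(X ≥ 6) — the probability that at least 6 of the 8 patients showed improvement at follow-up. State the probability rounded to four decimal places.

X ~ Binomial(n=8, p=0.60).
P(X ≥ 6) = C(8,6)·0.60^6·0.40^2 + C(8,7)·0.60^7·0.40^1 + C(8,8)·0.60^8·0.40^0.
= 0.209019 + 0.089580 + 0.016796 = 0.3154.

P = 0.3154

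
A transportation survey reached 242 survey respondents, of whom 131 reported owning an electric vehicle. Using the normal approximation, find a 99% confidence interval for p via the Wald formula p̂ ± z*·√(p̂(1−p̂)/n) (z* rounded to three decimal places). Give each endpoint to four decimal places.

(0.4588, 0.6238)

Sample proportion p̂ = 131/242 = 0.54132.
SE(p̂) = √(0.54132·0.45868/242) = 0.032031.
The 99% critical value is z* = 2.576.
Margin of error: 2.576 × 0.032031 = 0.08251.
So the interval runs from 0.4588 to 0.6238.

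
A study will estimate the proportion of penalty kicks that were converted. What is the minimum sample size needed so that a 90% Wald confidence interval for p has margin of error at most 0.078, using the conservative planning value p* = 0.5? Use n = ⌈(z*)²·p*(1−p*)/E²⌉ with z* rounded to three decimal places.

n = 112

z* = 1.645 at the 90% level.
p*(1−p*) = 0.50·0.50 = 0.2500.
Required n before rounding: 2.706025 × 0.2500 / 0.078² = 111.194.
⌈111.194⌉ = 112.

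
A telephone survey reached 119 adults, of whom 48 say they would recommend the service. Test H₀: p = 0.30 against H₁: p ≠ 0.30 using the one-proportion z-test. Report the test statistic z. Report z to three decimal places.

With x = 48 successes in n = 119, p̂ = 0.40336.
SE₀ = √(0.30·0.70/119) = 0.042008.
z = (0.40336 − 0.30)/0.042008 = 0.10336/0.042008 = 2.460.

z = 2.460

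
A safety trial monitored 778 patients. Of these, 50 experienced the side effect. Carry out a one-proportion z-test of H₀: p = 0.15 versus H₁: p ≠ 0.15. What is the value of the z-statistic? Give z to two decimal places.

With x = 50 successes in n = 778, p̂ = 0.06427.
Null standard error: √(0.15·0.85/778) = √0.000163882 = 0.012802.
z = (p̂ − p₀)/SE = (0.06427 − 0.15)/0.012802 = -6.70.

z = -6.70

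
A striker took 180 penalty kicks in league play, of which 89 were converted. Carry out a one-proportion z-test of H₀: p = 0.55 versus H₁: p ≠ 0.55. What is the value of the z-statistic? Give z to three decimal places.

z = -1.498

The sample proportion is 89/180 = 0.49444.
Under H₀, SE = √(p₀(1−p₀)/n) = √(0.55·0.45/180) = √0.001375000 = 0.037081.
z = (0.49444 − 0.55)/0.037081 = -0.05556/0.037081 = -1.498.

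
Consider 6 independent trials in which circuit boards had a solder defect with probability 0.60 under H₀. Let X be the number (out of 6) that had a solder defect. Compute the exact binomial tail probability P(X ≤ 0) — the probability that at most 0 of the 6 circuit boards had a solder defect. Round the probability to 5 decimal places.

P = 0.00410

X is binomial with n = 6 and p = 0.60.
P(X ≤ 0) = C(6,0)·0.60^0·0.40^6.
= 0.004096 = 0.00410.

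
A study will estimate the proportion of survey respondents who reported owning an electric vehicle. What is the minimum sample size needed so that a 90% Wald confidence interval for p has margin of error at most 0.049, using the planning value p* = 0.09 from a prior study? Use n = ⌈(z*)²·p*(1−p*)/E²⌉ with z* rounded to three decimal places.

n = 93

z* = 1.645 at the 90% level.
p*(1−p*) = 0.09·0.91 = 0.0819.
Required n before rounding: 2.706025 × 0.0819 / 0.049² = 92.305.
Rounding up, n = 93.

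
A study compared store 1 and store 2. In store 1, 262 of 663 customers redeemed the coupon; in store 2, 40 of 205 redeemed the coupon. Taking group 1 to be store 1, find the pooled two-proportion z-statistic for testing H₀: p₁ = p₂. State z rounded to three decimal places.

z = 5.256

Sample proportions: p̂₁ = 262/663 = 0.39517 and p̂₂ = 40/205 = 0.19512.
Pooling: p̂ = 302/868 = 0.34793.
Pooled SE = √[0.2268736·0.00638634] ≈ 0.038064.
z = (p̂₁ − p̂₂)/SE = (0.39517 − 0.19512)/0.038064 = 0.20005/0.038064 = 5.256.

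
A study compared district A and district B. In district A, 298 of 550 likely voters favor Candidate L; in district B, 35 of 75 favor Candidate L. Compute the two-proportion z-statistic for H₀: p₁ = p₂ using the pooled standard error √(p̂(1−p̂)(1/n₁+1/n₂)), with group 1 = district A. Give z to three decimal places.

p̂₁ = 298/550 = 0.54182, p̂₂ = 35/75 = 0.46667.
Pooled p̂ = (298+35)/(550+75) = 333/625 = 0.53280.
Pooled SE = √[0.2489242·0.01515152] ≈ 0.061413.
z = (p̂₁ − p̂₂)/SE = (0.54182 − 0.46667)/0.061413 = 0.07515/0.061413 = 1.224.

z = 1.224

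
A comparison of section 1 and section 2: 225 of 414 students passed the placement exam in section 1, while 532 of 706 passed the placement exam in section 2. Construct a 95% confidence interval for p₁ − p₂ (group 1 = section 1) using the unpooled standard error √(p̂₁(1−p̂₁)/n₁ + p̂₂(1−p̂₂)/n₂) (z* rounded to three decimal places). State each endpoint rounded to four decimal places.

(-0.2676, -0.1525)

p̂₁ = 0.54348, p̂₂ = 0.75354, so the observed difference is -0.21006.
Unpooled SE = √(p̂₁(1−p̂₁)/n₁ + p̂₂(1−p̂₂)/n₂) = √(0.000599299 + 0.000263055) = 0.029366.
The 95% critical value is z* = 1.960. Margin = 1.960·0.029366 = 0.05756.
CI: -0.21006 ± 0.05756 = (-0.2676, -0.1525).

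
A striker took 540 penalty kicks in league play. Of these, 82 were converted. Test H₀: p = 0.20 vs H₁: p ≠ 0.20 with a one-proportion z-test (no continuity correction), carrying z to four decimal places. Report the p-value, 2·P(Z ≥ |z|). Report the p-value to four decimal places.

p-value = 0.0052

p̂ = 82/540 = 0.15185.
Under H₀, SE = √(p₀(1−p₀)/n) = √(0.20·0.80/540) = √0.000296296 = 0.017213.
Test statistic (full precision, shown to 4 dp): z = (82/540 − 0.20)/SE₀ ≈ -2.7972.
From the standard normal, 2·P(Z ≥ |z|) = 0.0052.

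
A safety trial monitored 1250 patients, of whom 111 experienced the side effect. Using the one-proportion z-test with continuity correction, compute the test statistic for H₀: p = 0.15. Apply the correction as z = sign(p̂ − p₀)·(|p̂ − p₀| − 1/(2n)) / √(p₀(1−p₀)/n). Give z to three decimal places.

z = -6.020

With x = 111 successes in n = 1250, p̂ = 0.08880. p̂ − p₀ = -0.061200.
Continuity correction 1/(2n) = 1/2500 = 0.000400.
Corrected numerator: |-0.061200| − 0.000400 = 0.060800.
Under H₀, SE = √(p₀(1−p₀)/n) = √(0.15·0.85/1250) = √0.000102000 = 0.010100.
z = (−)0.060800/0.010100 = -6.020.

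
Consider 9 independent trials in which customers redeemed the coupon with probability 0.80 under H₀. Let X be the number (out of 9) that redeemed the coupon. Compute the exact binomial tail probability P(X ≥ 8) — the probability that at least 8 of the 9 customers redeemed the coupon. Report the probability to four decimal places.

P = 0.4362

X ~ Binomial(n=9, p=0.80).
P(X ≥ 8) = C(9,8)·0.80^8·0.20^1 + C(9,9)·0.80^9·0.20^0.
= 0.301990 + 0.134218 = 0.4362.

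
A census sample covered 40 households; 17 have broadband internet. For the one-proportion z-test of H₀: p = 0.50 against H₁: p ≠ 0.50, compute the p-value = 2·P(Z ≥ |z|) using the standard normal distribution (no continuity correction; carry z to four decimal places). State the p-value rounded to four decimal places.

Sample proportion p̂ = 17/40 = 0.42500.
Under H₀, SE = √(p₀(1−p₀)/n) = √(0.50·0.50/40) = √0.006250000 = 0.079057.
z = (p̂ − p₀)/SE = (17/40 − 0.50)/0.079057 ≈ -0.9487.
p-value = 2·P(Z ≥ |z|) with z = -0.9487 → 0.3428.

p-value = 0.3428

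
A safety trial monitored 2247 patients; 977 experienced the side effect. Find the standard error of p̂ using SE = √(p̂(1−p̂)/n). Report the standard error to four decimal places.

SE = 0.0105

With x = 977 successes in n = 2247, p̂ = 0.43480.
p̂(1−p̂) = 0.43480·0.56520 = 0.245749.
SE = √(0.245749/2247) = √0.000109368 = 0.0105.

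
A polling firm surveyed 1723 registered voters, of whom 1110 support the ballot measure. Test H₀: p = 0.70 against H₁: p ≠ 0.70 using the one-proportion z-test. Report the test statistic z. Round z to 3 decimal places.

z = -5.052

p̂ = 1110/1723 = 0.64423.
Under H₀, SE = √(p₀(1−p₀)/n) = √(0.70·0.30/1723) = √0.000121880 = 0.011040.
Test statistic: z = -0.05577/0.011040 = -5.052.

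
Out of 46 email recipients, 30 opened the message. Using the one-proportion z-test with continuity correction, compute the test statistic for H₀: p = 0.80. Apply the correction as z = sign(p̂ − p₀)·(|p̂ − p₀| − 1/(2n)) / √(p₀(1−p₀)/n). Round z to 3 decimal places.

Sample proportion p̂ = 30/46 = 0.65217. p̂ − p₀ = -0.147826.
1/(2n) = 0.010870.
Corrected numerator: |-0.147826| − 0.010870 = 0.136956.
SE₀ = √(0.80·0.20/46) = 0.058977.
z = −0.136956/0.058977 = -2.322.

z = -2.322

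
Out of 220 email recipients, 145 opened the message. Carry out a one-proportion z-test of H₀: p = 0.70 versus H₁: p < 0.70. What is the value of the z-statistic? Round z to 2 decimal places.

The sample proportion is 145/220 = 0.65909.
Under H₀, SE = √(p₀(1−p₀)/n) = √(0.70·0.30/220) = √0.000954545 = 0.030896.
Test statistic: z = -0.04091/0.030896 = -1.32.

z = -1.32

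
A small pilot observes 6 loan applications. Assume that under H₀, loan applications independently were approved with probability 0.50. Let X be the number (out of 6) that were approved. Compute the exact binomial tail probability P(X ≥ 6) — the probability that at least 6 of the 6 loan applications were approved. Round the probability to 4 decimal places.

X ~ Binomial(n=6, p=0.50).
P(X ≥ 6) = C(6,6)·0.50^6·0.50^0.
= 0.015625 = 0.0156.

P = 0.0156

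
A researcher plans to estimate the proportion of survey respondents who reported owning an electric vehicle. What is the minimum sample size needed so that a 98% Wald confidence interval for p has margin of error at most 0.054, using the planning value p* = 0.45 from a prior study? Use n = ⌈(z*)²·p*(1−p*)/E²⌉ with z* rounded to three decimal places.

z* = 2.326 at the 98% level.
p*(1−p*) = 0.45·0.55 = 0.2475.
Required n before rounding: 5.410276 × 0.2475 / 0.054² = 459.206.
Rounding up, n = 460.

n = 460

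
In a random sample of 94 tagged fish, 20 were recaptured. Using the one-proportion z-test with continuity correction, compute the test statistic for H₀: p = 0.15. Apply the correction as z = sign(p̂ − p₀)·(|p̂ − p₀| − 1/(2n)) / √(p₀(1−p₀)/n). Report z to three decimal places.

z = 1.560

With x = 20 successes in n = 94, p̂ = 0.21277. p̂ − p₀ = 0.062766.
1/(2n) = 0.005319.
Corrected numerator: |0.062766| − 0.005319 = 0.057447.
Null standard error: √(0.15·0.85/94) = √0.001356383 = 0.036829.
z = (+)0.057447/0.036829 = 1.560.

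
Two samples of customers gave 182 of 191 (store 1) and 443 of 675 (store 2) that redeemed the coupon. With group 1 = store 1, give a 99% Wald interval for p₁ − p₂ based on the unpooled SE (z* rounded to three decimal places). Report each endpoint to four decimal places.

p̂₁ = 0.95288, p̂₂ = 0.65630, so the observed difference is 0.29658.
Unpooled SE = √(p̂₁(1−p̂₁)/n₁ + p̂₂(1−p̂₂)/n₂) = √(0.000235079 + 0.000334180) = 0.023859.
For 99% confidence, z* = 2.576. Margin of error = 0.06146.
So the interval runs from 0.2351 to 0.3580.

(0.2351, 0.3580)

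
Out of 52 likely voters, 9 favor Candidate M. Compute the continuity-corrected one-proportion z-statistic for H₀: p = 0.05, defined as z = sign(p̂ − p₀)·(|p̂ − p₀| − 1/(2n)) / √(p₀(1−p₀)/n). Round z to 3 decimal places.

z = 3.754

p̂ = 9/52 = 0.17308. p̂ − p₀ = 0.123077.
Continuity correction 1/(2n) = 1/104 = 0.009615.
Corrected numerator: |0.123077| − 0.009615 = 0.113462.
Under H₀, SE = √(p₀(1−p₀)/n) = √(0.05·0.95/52) = √0.000913462 = 0.030224.
z = (+)0.113462/0.030224 = 3.754.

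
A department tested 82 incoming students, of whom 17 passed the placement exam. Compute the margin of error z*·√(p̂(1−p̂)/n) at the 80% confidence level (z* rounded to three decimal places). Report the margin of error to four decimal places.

The sample proportion is 17/82 = 0.20732.
SE = √(p̂(1−p̂)/n) = √(0.164337/82) = 0.044767.
For 80% confidence, z* = 1.282.
So ME = 0.0574.

ME = 0.0574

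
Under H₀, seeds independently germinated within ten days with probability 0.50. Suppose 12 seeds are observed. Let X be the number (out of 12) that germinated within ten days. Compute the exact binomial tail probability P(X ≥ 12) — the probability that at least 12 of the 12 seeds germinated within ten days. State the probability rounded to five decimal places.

X ~ Binomial(n=12, p=0.50).
P(X ≥ 12) = C(12,12)·0.50^12·0.50^0.
= 0.000244 = 0.00024.

P = 0.00024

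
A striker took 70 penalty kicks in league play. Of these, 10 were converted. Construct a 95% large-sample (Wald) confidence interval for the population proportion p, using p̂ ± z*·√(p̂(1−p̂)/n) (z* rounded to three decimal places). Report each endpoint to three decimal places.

(0.061, 0.225)

The sample proportion is 10/70 = 0.14286.
SE(p̂) = √(0.14286·0.85714/70) = 0.041824.
The 95% critical value is z* = 1.960.
Margin of error: 1.960 × 0.041824 = 0.08198.
So the interval runs from 0.061 to 0.225.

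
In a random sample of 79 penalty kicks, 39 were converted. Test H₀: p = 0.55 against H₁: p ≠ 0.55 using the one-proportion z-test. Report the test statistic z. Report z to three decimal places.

z = -1.006

p̂ = 39/79 = 0.49367.
Null standard error: √(0.55·0.45/79) = √0.003132911 = 0.055972.
z = (0.49367 − 0.55)/0.055972 = -0.05633/0.055972 = -1.006.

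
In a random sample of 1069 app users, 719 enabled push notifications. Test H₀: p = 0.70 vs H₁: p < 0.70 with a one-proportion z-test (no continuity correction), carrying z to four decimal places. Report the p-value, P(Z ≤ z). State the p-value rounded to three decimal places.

The sample proportion is 719/1069 = 0.67259.
Null standard error: √(0.70·0.30/1069) = √0.000196445 = 0.014016.
z = (p̂ − p₀)/SE = (719/1069 − 0.70)/0.014016 ≈ -1.9556.
p-value = P(Z ≤ z) with z = -1.9556 → 0.025.

p-value = 0.025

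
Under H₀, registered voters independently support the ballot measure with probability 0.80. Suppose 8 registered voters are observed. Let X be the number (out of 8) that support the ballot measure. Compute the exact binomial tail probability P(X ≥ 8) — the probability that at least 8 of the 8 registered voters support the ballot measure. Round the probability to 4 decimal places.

P = 0.1678

X ~ Binomial(n=8, p=0.80).
P(X ≥ 8) = C(8,8)·0.80^8·0.20^0.
= 0.167772 = 0.1678.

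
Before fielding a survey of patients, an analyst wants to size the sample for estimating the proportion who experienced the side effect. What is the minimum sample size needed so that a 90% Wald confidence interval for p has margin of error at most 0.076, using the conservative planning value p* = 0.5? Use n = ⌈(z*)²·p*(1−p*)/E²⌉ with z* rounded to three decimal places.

For 90% confidence, z* = 1.645.
p*(1−p*) = 0.2500.
Required n before rounding: 2.706025 × 0.2500 / 0.076² = 117.124.
Rounding up, n = 118.

n = 118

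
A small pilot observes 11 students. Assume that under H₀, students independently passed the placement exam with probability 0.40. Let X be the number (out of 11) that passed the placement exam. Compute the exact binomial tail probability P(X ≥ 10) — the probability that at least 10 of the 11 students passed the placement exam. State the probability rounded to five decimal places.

X is binomial with n = 11 and p = 0.40.
P(X ≥ 10) = C(11,10)·0.40^10·0.60^1 + C(11,11)·0.40^11·0.60^0.
= 0.000692 + 0.000042 = 0.00073.

P = 0.00073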